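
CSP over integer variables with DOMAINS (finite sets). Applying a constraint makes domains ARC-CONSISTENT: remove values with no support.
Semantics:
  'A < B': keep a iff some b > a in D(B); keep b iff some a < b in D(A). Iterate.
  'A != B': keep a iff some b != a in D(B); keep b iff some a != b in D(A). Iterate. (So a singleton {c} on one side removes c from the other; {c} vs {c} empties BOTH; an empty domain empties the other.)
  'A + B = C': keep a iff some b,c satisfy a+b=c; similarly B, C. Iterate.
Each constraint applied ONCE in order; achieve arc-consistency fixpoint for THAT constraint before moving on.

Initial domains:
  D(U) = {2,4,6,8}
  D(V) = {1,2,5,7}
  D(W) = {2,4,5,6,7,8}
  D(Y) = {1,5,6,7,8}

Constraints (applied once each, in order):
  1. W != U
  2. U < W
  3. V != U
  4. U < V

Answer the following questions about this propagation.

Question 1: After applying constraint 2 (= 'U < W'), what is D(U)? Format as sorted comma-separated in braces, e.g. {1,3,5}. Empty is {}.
Answer: {2,4,6}

Derivation:
Constraint 1 (W != U) on D(W)={2,4,5,6,7,8} D(U)={2,4,6,8}: no change
Constraint 2 (U < W) on D(U)={2,4,6,8} D(W)={2,4,5,6,7,8}: U {2,4,6,8}->{2,4,6}; W {2,4,5,6,7,8}->{4,5,6,7,8}
So after constraint 2: D(U) = {2,4,6}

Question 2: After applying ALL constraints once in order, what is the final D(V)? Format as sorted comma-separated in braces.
Constraint 1 (W != U) on D(W)={2,4,5,6,7,8} D(U)={2,4,6,8}: no change
Constraint 2 (U < W) on D(U)={2,4,6,8} D(W)={2,4,5,6,7,8}: U {2,4,6,8}->{2,4,6}; W {2,4,5,6,7,8}->{4,5,6,7,8}
Constraint 3 (V != U) on D(V)={1,2,5,7} D(U)={2,4,6}: no change
Constraint 4 (U < V) on D(U)={2,4,6} D(V)={1,2,5,7}: V {1,2,5,7}->{5,7}
So after all 4 constraints: D(V) = {5,7}

Answer: {5,7}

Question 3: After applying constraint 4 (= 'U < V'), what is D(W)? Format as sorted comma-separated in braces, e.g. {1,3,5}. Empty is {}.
Answer: {4,5,6,7,8}

Derivation:
Constraint 1 (W != U) on D(W)={2,4,5,6,7,8} D(U)={2,4,6,8}: no change
Constraint 2 (U < W) on D(U)={2,4,6,8} D(W)={2,4,5,6,7,8}: U {2,4,6,8}->{2,4,6}; W {2,4,5,6,7,8}->{4,5,6,7,8}
Constraint 3 (V != U) on D(V)={1,2,5,7} D(U)={2,4,6}: no change
Constraint 4 (U < V) on D(U)={2,4,6} D(V)={1,2,5,7}: V {1,2,5,7}->{5,7}
So after constraint 4: D(W) = {4,5,6,7,8}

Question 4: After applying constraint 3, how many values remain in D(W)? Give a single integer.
Constraint 1 (W != U) on D(W)={2,4,5,6,7,8} D(U)={2,4,6,8}: no change
Constraint 2 (U < W) on D(U)={2,4,6,8} D(W)={2,4,5,6,7,8}: U {2,4,6,8}->{2,4,6}; W {2,4,5,6,7,8}->{4,5,6,7,8}
Constraint 3 (V != U) on D(V)={1,2,5,7} D(U)={2,4,6}: no change
So after constraint 3: D(W)={4,5,6,7,8}, size = 5

Answer: 5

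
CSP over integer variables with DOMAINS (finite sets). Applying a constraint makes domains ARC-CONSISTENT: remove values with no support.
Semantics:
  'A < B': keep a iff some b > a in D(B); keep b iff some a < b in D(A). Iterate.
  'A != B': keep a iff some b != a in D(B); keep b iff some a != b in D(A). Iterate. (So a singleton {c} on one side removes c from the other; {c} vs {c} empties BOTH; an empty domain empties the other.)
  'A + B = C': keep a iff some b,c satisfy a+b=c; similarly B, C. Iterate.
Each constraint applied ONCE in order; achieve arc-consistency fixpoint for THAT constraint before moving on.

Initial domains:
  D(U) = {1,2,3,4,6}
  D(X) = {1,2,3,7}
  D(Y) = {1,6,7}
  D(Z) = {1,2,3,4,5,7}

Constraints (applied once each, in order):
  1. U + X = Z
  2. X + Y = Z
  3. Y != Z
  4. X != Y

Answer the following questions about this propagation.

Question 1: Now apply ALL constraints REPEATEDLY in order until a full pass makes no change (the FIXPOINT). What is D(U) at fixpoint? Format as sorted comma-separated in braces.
Answer: {1,2,3,4,6}

Derivation:
pass 0 (initial): D(U)={1,2,3,4,6}
pass 1: X {1,2,3,7}->{1,2,3}; Y {1,6,7}->{1,6}; Z {1,2,3,4,5,7}->{2,3,4,7}
pass 2: no change
Fixpoint after 2 passes: D(U) = {1,2,3,4,6}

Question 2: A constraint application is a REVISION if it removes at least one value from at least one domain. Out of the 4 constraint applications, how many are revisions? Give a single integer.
Constraint 1 (U + X = Z) on D(U)={1,2,3,4,6} D(X)={1,2,3,7} D(Z)={1,2,3,4,5,7}: X {1,2,3,7}->{1,2,3}; Z {1,2,3,4,5,7}->{2,3,4,5,7} => REVISION
Constraint 2 (X + Y = Z) on D(X)={1,2,3} D(Y)={1,6,7} D(Z)={2,3,4,5,7}: Y {1,6,7}->{1,6}; Z {2,3,4,5,7}->{2,3,4,7} => REVISION
Constraint 3 (Y != Z) on D(Y)={1,6} D(Z)={2,3,4,7}: no change => not a revision
Constraint 4 (X != Y) on D(X)={1,2,3} D(Y)={1,6}: no change => not a revision
Total revisions = 2

Answer: 2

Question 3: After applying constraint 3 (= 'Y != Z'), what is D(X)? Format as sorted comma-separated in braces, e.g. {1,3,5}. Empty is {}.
Constraint 1 (U + X = Z) on D(U)={1,2,3,4,6} D(X)={1,2,3,7} D(Z)={1,2,3,4,5,7}: X {1,2,3,7}->{1,2,3}; Z {1,2,3,4,5,7}->{2,3,4,5,7}
Constraint 2 (X + Y = Z) on D(X)={1,2,3} D(Y)={1,6,7} D(Z)={2,3,4,5,7}: Y {1,6,7}->{1,6}; Z {2,3,4,5,7}->{2,3,4,7}
Constraint 3 (Y != Z) on D(Y)={1,6} D(Z)={2,3,4,7}: no change
So after constraint 3: D(X) = {1,2,3}

Answer: {1,2,3}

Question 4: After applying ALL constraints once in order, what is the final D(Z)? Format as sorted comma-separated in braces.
Answer: {2,3,4,7}

Derivation:
Constraint 1 (U + X = Z) on D(U)={1,2,3,4,6} D(X)={1,2,3,7} D(Z)={1,2,3,4,5,7}: X {1,2,3,7}->{1,2,3}; Z {1,2,3,4,5,7}->{2,3,4,5,7}
Constraint 2 (X + Y = Z) on D(X)={1,2,3} D(Y)={1,6,7} D(Z)={2,3,4,5,7}: Y {1,6,7}->{1,6}; Z {2,3,4,5,7}->{2,3,4,7}
Constraint 3 (Y != Z) on D(Y)={1,6} D(Z)={2,3,4,7}: no change
Constraint 4 (X != Y) on D(X)={1,2,3} D(Y)={1,6}: no change
So after all 4 constraints: D(Z) = {2,3,4,7}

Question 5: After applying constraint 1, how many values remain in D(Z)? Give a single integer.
Constraint 1 (U + X = Z) on D(U)={1,2,3,4,6} D(X)={1,2,3,7} D(Z)={1,2,3,4,5,7}: X {1,2,3,7}->{1,2,3}; Z {1,2,3,4,5,7}->{2,3,4,5,7}
So after constraint 1: D(Z)={2,3,4,5,7}, size = 5

Answer: 5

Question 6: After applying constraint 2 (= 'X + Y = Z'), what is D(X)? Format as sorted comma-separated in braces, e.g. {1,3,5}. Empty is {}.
Answer: {1,2,3}

Derivation:
Constraint 1 (U + X = Z) on D(U)={1,2,3,4,6} D(X)={1,2,3,7} D(Z)={1,2,3,4,5,7}: X {1,2,3,7}->{1,2,3}; Z {1,2,3,4,5,7}->{2,3,4,5,7}
Constraint 2 (X + Y = Z) on D(X)={1,2,3} D(Y)={1,6,7} D(Z)={2,3,4,5,7}: Y {1,6,7}->{1,6}; Z {2,3,4,5,7}->{2,3,4,7}
So after constraint 2: D(X) = {1,2,3}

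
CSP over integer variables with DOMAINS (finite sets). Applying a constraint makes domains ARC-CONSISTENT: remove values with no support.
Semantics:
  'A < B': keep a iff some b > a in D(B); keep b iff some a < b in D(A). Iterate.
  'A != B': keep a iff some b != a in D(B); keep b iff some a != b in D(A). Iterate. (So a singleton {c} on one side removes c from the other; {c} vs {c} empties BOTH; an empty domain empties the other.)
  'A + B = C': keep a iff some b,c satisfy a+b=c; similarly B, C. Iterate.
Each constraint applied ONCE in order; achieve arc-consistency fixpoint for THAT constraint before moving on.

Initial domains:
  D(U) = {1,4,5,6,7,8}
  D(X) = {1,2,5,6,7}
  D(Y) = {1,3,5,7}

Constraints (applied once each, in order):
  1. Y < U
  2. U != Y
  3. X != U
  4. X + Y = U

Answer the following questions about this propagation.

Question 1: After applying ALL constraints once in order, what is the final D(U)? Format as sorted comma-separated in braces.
Constraint 1 (Y < U) on D(Y)={1,3,5,7} D(U)={1,4,5,6,7,8}: U {1,4,5,6,7,8}->{4,5,6,7,8}
Constraint 2 (U != Y) on D(U)={4,5,6,7,8} D(Y)={1,3,5,7}: no change
Constraint 3 (X != U) on D(X)={1,2,5,6,7} D(U)={4,5,6,7,8}: no change
Constraint 4 (X + Y = U) on D(X)={1,2,5,6,7} D(Y)={1,3,5,7} D(U)={4,5,6,7,8}: no change
So after all 4 constraints: D(U) = {4,5,6,7,8}

Answer: {4,5,6,7,8}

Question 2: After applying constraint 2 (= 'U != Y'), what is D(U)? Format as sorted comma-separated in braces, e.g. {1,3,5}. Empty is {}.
Constraint 1 (Y < U) on D(Y)={1,3,5,7} D(U)={1,4,5,6,7,8}: U {1,4,5,6,7,8}->{4,5,6,7,8}
Constraint 2 (U != Y) on D(U)={4,5,6,7,8} D(Y)={1,3,5,7}: no change
So after constraint 2: D(U) = {4,5,6,7,8}

Answer: {4,5,6,7,8}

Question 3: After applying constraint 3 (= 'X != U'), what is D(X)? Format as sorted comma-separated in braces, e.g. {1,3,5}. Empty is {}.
Answer: {1,2,5,6,7}

Derivation:
Constraint 1 (Y < U) on D(Y)={1,3,5,7} D(U)={1,4,5,6,7,8}: U {1,4,5,6,7,8}->{4,5,6,7,8}
Constraint 2 (U != Y) on D(U)={4,5,6,7,8} D(Y)={1,3,5,7}: no change
Constraint 3 (X != U) on D(X)={1,2,5,6,7} D(U)={4,5,6,7,8}: no change
So after constraint 3: D(X) = {1,2,5,6,7}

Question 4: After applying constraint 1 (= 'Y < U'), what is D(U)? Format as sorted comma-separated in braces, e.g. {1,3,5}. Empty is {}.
Constraint 1 (Y < U) on D(Y)={1,3,5,7} D(U)={1,4,5,6,7,8}: U {1,4,5,6,7,8}->{4,5,6,7,8}
So after constraint 1: D(U) = {4,5,6,7,8}

Answer: {4,5,6,7,8}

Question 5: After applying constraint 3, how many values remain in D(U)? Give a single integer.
Answer: 5

Derivation:
Constraint 1 (Y < U) on D(Y)={1,3,5,7} D(U)={1,4,5,6,7,8}: U {1,4,5,6,7,8}->{4,5,6,7,8}
Constraint 2 (U != Y) on D(U)={4,5,6,7,8} D(Y)={1,3,5,7}: no change
Constraint 3 (X != U) on D(X)={1,2,5,6,7} D(U)={4,5,6,7,8}: no change
So after constraint 3: D(U)={4,5,6,7,8}, size = 5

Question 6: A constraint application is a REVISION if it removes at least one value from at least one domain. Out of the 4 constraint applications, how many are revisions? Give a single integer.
Answer: 1

Derivation:
Constraint 1 (Y < U) on D(Y)={1,3,5,7} D(U)={1,4,5,6,7,8}: U {1,4,5,6,7,8}->{4,5,6,7,8} => REVISION
Constraint 2 (U != Y) on D(U)={4,5,6,7,8} D(Y)={1,3,5,7}: no change => not a revision
Constraint 3 (X != U) on D(X)={1,2,5,6,7} D(U)={4,5,6,7,8}: no change => not a revision
Constraint 4 (X + Y = U) on D(X)={1,2,5,6,7} D(Y)={1,3,5,7} D(U)={4,5,6,7,8}: no change => not a revision
Total revisions = 1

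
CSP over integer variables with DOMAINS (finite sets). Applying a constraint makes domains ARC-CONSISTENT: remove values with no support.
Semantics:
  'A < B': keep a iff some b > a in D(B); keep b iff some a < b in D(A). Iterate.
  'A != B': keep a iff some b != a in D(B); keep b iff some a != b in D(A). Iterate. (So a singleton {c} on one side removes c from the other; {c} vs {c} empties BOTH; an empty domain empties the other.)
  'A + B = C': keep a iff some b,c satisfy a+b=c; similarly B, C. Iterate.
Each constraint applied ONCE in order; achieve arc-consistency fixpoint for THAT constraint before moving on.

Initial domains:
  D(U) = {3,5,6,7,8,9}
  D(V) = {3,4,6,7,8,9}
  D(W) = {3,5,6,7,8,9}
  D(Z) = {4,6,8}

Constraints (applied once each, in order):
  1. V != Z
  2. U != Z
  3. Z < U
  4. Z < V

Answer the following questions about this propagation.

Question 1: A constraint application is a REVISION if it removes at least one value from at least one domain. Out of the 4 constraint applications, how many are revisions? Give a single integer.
Answer: 2

Derivation:
Constraint 1 (V != Z) on D(V)={3,4,6,7,8,9} D(Z)={4,6,8}: no change => not a revision
Constraint 2 (U != Z) on D(U)={3,5,6,7,8,9} D(Z)={4,6,8}: no change => not a revision
Constraint 3 (Z < U) on D(Z)={4,6,8} D(U)={3,5,6,7,8,9}: U {3,5,6,7,8,9}->{5,6,7,8,9} => REVISION
Constraint 4 (Z < V) on D(Z)={4,6,8} D(V)={3,4,6,7,8,9}: V {3,4,6,7,8,9}->{6,7,8,9} => REVISION
Total revisions = 2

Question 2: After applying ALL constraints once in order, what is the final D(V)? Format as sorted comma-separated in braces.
Answer: {6,7,8,9}

Derivation:
Constraint 1 (V != Z) on D(V)={3,4,6,7,8,9} D(Z)={4,6,8}: no change
Constraint 2 (U != Z) on D(U)={3,5,6,7,8,9} D(Z)={4,6,8}: no change
Constraint 3 (Z < U) on D(Z)={4,6,8} D(U)={3,5,6,7,8,9}: U {3,5,6,7,8,9}->{5,6,7,8,9}
Constraint 4 (Z < V) on D(Z)={4,6,8} D(V)={3,4,6,7,8,9}: V {3,4,6,7,8,9}->{6,7,8,9}
So after all 4 constraints: D(V) = {6,7,8,9}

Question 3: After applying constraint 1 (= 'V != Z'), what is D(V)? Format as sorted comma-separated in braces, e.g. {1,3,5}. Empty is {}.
Constraint 1 (V != Z) on D(V)={3,4,6,7,8,9} D(Z)={4,6,8}: no change
So after constraint 1: D(V) = {3,4,6,7,8,9}

Answer: {3,4,6,7,8,9}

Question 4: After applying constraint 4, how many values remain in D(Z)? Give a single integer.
Constraint 1 (V != Z) on D(V)={3,4,6,7,8,9} D(Z)={4,6,8}: no change
Constraint 2 (U != Z) on D(U)={3,5,6,7,8,9} D(Z)={4,6,8}: no change
Constraint 3 (Z < U) on D(Z)={4,6,8} D(U)={3,5,6,7,8,9}: U {3,5,6,7,8,9}->{5,6,7,8,9}
Constraint 4 (Z < V) on D(Z)={4,6,8} D(V)={3,4,6,7,8,9}: V {3,4,6,7,8,9}->{6,7,8,9}
So after constraint 4: D(Z)={4,6,8}, size = 3

Answer: 3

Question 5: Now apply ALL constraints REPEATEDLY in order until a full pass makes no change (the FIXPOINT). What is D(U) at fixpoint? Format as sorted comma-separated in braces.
Answer: {5,6,7,8,9}

Derivation:
pass 0 (initial): D(U)={3,5,6,7,8,9}
pass 1: U {3,5,6,7,8,9}->{5,6,7,8,9}; V {3,4,6,7,8,9}->{6,7,8,9}
pass 2: no change
Fixpoint after 2 passes: D(U) = {5,6,7,8,9}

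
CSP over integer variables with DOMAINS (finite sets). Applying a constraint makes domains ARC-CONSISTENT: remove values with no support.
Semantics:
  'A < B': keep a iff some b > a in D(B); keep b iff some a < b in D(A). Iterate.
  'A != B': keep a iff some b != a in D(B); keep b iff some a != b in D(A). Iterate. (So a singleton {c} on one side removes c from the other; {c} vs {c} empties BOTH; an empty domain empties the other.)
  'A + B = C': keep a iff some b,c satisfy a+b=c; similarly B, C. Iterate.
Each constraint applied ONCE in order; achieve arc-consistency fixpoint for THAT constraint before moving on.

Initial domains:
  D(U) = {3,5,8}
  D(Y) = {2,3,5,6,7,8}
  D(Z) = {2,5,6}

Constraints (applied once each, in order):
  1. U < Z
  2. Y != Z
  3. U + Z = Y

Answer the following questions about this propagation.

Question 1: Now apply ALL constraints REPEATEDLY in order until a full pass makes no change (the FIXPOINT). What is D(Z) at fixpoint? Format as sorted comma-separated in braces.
Answer: {5}

Derivation:
pass 0 (initial): D(Z)={2,5,6}
pass 1: U {3,5,8}->{3}; Y {2,3,5,6,7,8}->{8}; Z {2,5,6}->{5}
pass 2: no change
Fixpoint after 2 passes: D(Z) = {5}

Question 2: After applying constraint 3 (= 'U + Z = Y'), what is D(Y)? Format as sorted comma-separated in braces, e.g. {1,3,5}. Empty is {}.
Constraint 1 (U < Z) on D(U)={3,5,8} D(Z)={2,5,6}: U {3,5,8}->{3,5}; Z {2,5,6}->{5,6}
Constraint 2 (Y != Z) on D(Y)={2,3,5,6,7,8} D(Z)={5,6}: no change
Constraint 3 (U + Z = Y) on D(U)={3,5} D(Z)={5,6} D(Y)={2,3,5,6,7,8}: U {3,5}->{3}; Z {5,6}->{5}; Y {2,3,5,6,7,8}->{8}
So after constraint 3: D(Y) = {8}

Answer: {8}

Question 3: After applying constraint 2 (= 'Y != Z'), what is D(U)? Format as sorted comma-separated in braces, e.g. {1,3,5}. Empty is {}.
Answer: {3,5}

Derivation:
Constraint 1 (U < Z) on D(U)={3,5,8} D(Z)={2,5,6}: U {3,5,8}->{3,5}; Z {2,5,6}->{5,6}
Constraint 2 (Y != Z) on D(Y)={2,3,5,6,7,8} D(Z)={5,6}: no change
So after constraint 2: D(U) = {3,5}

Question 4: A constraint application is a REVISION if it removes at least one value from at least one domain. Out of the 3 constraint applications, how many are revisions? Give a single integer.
Constraint 1 (U < Z) on D(U)={3,5,8} D(Z)={2,5,6}: U {3,5,8}->{3,5}; Z {2,5,6}->{5,6} => REVISION
Constraint 2 (Y != Z) on D(Y)={2,3,5,6,7,8} D(Z)={5,6}: no change => not a revision
Constraint 3 (U + Z = Y) on D(U)={3,5} D(Z)={5,6} D(Y)={2,3,5,6,7,8}: U {3,5}->{3}; Z {5,6}->{5}; Y {2,3,5,6,7,8}->{8} => REVISION
Total revisions = 2

Answer: 2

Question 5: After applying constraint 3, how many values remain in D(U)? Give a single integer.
Answer: 1

Derivation:
Constraint 1 (U < Z) on D(U)={3,5,8} D(Z)={2,5,6}: U {3,5,8}->{3,5}; Z {2,5,6}->{5,6}
Constraint 2 (Y != Z) on D(Y)={2,3,5,6,7,8} D(Z)={5,6}: no change
Constraint 3 (U + Z = Y) on D(U)={3,5} D(Z)={5,6} D(Y)={2,3,5,6,7,8}: U {3,5}->{3}; Z {5,6}->{5}; Y {2,3,5,6,7,8}->{8}
So after constraint 3: D(U)={3}, size = 1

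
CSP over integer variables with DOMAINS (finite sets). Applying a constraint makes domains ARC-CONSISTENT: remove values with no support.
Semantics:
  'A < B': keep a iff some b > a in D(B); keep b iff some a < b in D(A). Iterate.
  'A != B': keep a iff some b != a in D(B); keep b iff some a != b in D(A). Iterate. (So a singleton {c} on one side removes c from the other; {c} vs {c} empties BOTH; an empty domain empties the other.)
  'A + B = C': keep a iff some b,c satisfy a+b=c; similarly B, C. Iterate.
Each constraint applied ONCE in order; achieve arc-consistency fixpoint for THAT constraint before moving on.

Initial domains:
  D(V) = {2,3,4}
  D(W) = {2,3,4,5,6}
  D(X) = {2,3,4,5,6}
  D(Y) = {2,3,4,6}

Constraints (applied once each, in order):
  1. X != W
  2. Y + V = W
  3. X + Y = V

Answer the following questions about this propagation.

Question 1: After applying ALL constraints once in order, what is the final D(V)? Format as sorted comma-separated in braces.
Constraint 1 (X != W) on D(X)={2,3,4,5,6} D(W)={2,3,4,5,6}: no change
Constraint 2 (Y + V = W) on D(Y)={2,3,4,6} D(V)={2,3,4} D(W)={2,3,4,5,6}: Y {2,3,4,6}->{2,3,4}; W {2,3,4,5,6}->{4,5,6}
Constraint 3 (X + Y = V) on D(X)={2,3,4,5,6} D(Y)={2,3,4} D(V)={2,3,4}: X {2,3,4,5,6}->{2}; Y {2,3,4}->{2}; V {2,3,4}->{4}
So after all 3 constraints: D(V) = {4}

Answer: {4}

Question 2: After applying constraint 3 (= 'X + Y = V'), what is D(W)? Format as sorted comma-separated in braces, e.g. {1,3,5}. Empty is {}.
Answer: {4,5,6}

Derivation:
Constraint 1 (X != W) on D(X)={2,3,4,5,6} D(W)={2,3,4,5,6}: no change
Constraint 2 (Y + V = W) on D(Y)={2,3,4,6} D(V)={2,3,4} D(W)={2,3,4,5,6}: Y {2,3,4,6}->{2,3,4}; W {2,3,4,5,6}->{4,5,6}
Constraint 3 (X + Y = V) on D(X)={2,3,4,5,6} D(Y)={2,3,4} D(V)={2,3,4}: X {2,3,4,5,6}->{2}; Y {2,3,4}->{2}; V {2,3,4}->{4}
So after constraint 3: D(W) = {4,5,6}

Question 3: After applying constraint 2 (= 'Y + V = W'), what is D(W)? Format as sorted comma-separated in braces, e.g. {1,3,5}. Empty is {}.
Constraint 1 (X != W) on D(X)={2,3,4,5,6} D(W)={2,3,4,5,6}: no change
Constraint 2 (Y + V = W) on D(Y)={2,3,4,6} D(V)={2,3,4} D(W)={2,3,4,5,6}: Y {2,3,4,6}->{2,3,4}; W {2,3,4,5,6}->{4,5,6}
So after constraint 2: D(W) = {4,5,6}

Answer: {4,5,6}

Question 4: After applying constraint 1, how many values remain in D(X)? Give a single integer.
Answer: 5

Derivation:
Constraint 1 (X != W) on D(X)={2,3,4,5,6} D(W)={2,3,4,5,6}: no change
So after constraint 1: D(X)={2,3,4,5,6}, size = 5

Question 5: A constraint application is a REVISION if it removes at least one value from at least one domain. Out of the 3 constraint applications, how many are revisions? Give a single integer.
Constraint 1 (X != W) on D(X)={2,3,4,5,6} D(W)={2,3,4,5,6}: no change => not a revision
Constraint 2 (Y + V = W) on D(Y)={2,3,4,6} D(V)={2,3,4} D(W)={2,3,4,5,6}: Y {2,3,4,6}->{2,3,4}; W {2,3,4,5,6}->{4,5,6} => REVISION
Constraint 3 (X + Y = V) on D(X)={2,3,4,5,6} D(Y)={2,3,4} D(V)={2,3,4}: X {2,3,4,5,6}->{2}; Y {2,3,4}->{2}; V {2,3,4}->{4} => REVISION
Total revisions = 2

Answer: 2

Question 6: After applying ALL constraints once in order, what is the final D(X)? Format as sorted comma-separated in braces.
Constraint 1 (X != W) on D(X)={2,3,4,5,6} D(W)={2,3,4,5,6}: no change
Constraint 2 (Y + V = W) on D(Y)={2,3,4,6} D(V)={2,3,4} D(W)={2,3,4,5,6}: Y {2,3,4,6}->{2,3,4}; W {2,3,4,5,6}->{4,5,6}
Constraint 3 (X + Y = V) on D(X)={2,3,4,5,6} D(Y)={2,3,4} D(V)={2,3,4}: X {2,3,4,5,6}->{2}; Y {2,3,4}->{2}; V {2,3,4}->{4}
So after all 3 constraints: D(X) = {2}

Answer: {2}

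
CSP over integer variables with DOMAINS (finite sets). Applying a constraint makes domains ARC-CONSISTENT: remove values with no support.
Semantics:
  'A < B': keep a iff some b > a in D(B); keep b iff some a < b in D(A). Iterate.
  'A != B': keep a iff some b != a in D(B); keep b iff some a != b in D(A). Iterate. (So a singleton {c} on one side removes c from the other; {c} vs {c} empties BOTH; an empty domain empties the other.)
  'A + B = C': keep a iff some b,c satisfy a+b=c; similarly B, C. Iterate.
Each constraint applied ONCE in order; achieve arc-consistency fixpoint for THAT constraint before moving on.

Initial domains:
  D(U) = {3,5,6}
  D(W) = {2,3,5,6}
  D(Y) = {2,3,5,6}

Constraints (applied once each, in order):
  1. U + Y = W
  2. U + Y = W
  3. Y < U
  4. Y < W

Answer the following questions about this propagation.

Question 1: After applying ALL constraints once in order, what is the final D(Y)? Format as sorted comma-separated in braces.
Answer: {2}

Derivation:
Constraint 1 (U + Y = W) on D(U)={3,5,6} D(Y)={2,3,5,6} D(W)={2,3,5,6}: U {3,5,6}->{3}; Y {2,3,5,6}->{2,3}; W {2,3,5,6}->{5,6}
Constraint 2 (U + Y = W) on D(U)={3} D(Y)={2,3} D(W)={5,6}: no change
Constraint 3 (Y < U) on D(Y)={2,3} D(U)={3}: Y {2,3}->{2}
Constraint 4 (Y < W) on D(Y)={2} D(W)={5,6}: no change
So after all 4 constraints: D(Y) = {2}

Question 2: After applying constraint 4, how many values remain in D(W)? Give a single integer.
Constraint 1 (U + Y = W) on D(U)={3,5,6} D(Y)={2,3,5,6} D(W)={2,3,5,6}: U {3,5,6}->{3}; Y {2,3,5,6}->{2,3}; W {2,3,5,6}->{5,6}
Constraint 2 (U + Y = W) on D(U)={3} D(Y)={2,3} D(W)={5,6}: no change
Constraint 3 (Y < U) on D(Y)={2,3} D(U)={3}: Y {2,3}->{2}
Constraint 4 (Y < W) on D(Y)={2} D(W)={5,6}: no change
So after constraint 4: D(W)={5,6}, size = 2

Answer: 2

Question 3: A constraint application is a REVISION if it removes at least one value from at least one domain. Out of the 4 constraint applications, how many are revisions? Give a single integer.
Constraint 1 (U + Y = W) on D(U)={3,5,6} D(Y)={2,3,5,6} D(W)={2,3,5,6}: U {3,5,6}->{3}; Y {2,3,5,6}->{2,3}; W {2,3,5,6}->{5,6} => REVISION
Constraint 2 (U + Y = W) on D(U)={3} D(Y)={2,3} D(W)={5,6}: no change => not a revision
Constraint 3 (Y < U) on D(Y)={2,3} D(U)={3}: Y {2,3}->{2} => REVISION
Constraint 4 (Y < W) on D(Y)={2} D(W)={5,6}: no change => not a revision
Total revisions = 2

Answer: 2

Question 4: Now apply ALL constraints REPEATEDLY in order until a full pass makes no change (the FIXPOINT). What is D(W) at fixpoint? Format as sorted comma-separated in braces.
Answer: {5}

Derivation:
pass 0 (initial): D(W)={2,3,5,6}
pass 1: U {3,5,6}->{3}; W {2,3,5,6}->{5,6}; Y {2,3,5,6}->{2}
pass 2: W {5,6}->{5}
pass 3: no change
Fixpoint after 3 passes: D(W) = {5}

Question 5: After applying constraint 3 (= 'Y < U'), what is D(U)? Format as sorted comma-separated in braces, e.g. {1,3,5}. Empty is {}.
Answer: {3}

Derivation:
Constraint 1 (U + Y = W) on D(U)={3,5,6} D(Y)={2,3,5,6} D(W)={2,3,5,6}: U {3,5,6}->{3}; Y {2,3,5,6}->{2,3}; W {2,3,5,6}->{5,6}
Constraint 2 (U + Y = W) on D(U)={3} D(Y)={2,3} D(W)={5,6}: no change
Constraint 3 (Y < U) on D(Y)={2,3} D(U)={3}: Y {2,3}->{2}
So after constraint 3: D(U) = {3}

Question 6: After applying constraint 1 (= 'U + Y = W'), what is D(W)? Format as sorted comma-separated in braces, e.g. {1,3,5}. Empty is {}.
Answer: {5,6}

Derivation:
Constraint 1 (U + Y = W) on D(U)={3,5,6} D(Y)={2,3,5,6} D(W)={2,3,5,6}: U {3,5,6}->{3}; Y {2,3,5,6}->{2,3}; W {2,3,5,6}->{5,6}
So after constraint 1: D(W) = {5,6}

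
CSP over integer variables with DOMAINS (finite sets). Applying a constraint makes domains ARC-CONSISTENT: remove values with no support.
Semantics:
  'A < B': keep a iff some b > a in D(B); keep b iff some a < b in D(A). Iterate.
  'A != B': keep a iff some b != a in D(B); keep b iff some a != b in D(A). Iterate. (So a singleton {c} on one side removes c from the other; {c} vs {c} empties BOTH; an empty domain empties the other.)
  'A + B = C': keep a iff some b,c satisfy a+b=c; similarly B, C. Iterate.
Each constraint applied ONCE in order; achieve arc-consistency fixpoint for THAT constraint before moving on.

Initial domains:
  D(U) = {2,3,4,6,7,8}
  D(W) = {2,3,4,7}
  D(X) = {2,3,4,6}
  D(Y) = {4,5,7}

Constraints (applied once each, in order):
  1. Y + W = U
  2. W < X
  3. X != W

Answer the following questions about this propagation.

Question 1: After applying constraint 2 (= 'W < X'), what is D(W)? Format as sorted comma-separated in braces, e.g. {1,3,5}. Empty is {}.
Answer: {2,3,4}

Derivation:
Constraint 1 (Y + W = U) on D(Y)={4,5,7} D(W)={2,3,4,7} D(U)={2,3,4,6,7,8}: Y {4,5,7}->{4,5}; W {2,3,4,7}->{2,3,4}; U {2,3,4,6,7,8}->{6,7,8}
Constraint 2 (W < X) on D(W)={2,3,4} D(X)={2,3,4,6}: X {2,3,4,6}->{3,4,6}
So after constraint 2: D(W) = {2,3,4}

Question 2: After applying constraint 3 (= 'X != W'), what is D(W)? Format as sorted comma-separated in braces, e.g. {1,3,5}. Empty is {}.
Constraint 1 (Y + W = U) on D(Y)={4,5,7} D(W)={2,3,4,7} D(U)={2,3,4,6,7,8}: Y {4,5,7}->{4,5}; W {2,3,4,7}->{2,3,4}; U {2,3,4,6,7,8}->{6,7,8}
Constraint 2 (W < X) on D(W)={2,3,4} D(X)={2,3,4,6}: X {2,3,4,6}->{3,4,6}
Constraint 3 (X != W) on D(X)={3,4,6} D(W)={2,3,4}: no change
So after constraint 3: D(W) = {2,3,4}

Answer: {2,3,4}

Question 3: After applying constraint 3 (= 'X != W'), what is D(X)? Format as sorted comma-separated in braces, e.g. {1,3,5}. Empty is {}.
Constraint 1 (Y + W = U) on D(Y)={4,5,7} D(W)={2,3,4,7} D(U)={2,3,4,6,7,8}: Y {4,5,7}->{4,5}; W {2,3,4,7}->{2,3,4}; U {2,3,4,6,7,8}->{6,7,8}
Constraint 2 (W < X) on D(W)={2,3,4} D(X)={2,3,4,6}: X {2,3,4,6}->{3,4,6}
Constraint 3 (X != W) on D(X)={3,4,6} D(W)={2,3,4}: no change
So after constraint 3: D(X) = {3,4,6}

Answer: {3,4,6}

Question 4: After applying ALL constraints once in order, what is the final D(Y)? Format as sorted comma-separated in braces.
Answer: {4,5}

Derivation:
Constraint 1 (Y + W = U) on D(Y)={4,5,7} D(W)={2,3,4,7} D(U)={2,3,4,6,7,8}: Y {4,5,7}->{4,5}; W {2,3,4,7}->{2,3,4}; U {2,3,4,6,7,8}->{6,7,8}
Constraint 2 (W < X) on D(W)={2,3,4} D(X)={2,3,4,6}: X {2,3,4,6}->{3,4,6}
Constraint 3 (X != W) on D(X)={3,4,6} D(W)={2,3,4}: no change
So after all 3 constraints: D(Y) = {4,5}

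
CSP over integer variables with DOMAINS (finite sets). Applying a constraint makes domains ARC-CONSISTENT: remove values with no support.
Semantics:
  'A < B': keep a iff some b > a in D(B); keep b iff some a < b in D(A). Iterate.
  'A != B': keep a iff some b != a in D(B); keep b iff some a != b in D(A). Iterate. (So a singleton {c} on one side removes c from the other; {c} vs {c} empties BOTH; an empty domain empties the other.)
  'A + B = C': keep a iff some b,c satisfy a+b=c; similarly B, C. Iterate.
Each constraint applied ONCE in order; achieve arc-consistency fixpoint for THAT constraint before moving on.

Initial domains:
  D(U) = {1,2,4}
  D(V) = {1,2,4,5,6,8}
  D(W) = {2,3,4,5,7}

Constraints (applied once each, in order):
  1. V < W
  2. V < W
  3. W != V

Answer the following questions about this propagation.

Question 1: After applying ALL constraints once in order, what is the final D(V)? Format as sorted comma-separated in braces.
Constraint 1 (V < W) on D(V)={1,2,4,5,6,8} D(W)={2,3,4,5,7}: V {1,2,4,5,6,8}->{1,2,4,5,6}
Constraint 2 (V < W) on D(V)={1,2,4,5,6} D(W)={2,3,4,5,7}: no change
Constraint 3 (W != V) on D(W)={2,3,4,5,7} D(V)={1,2,4,5,6}: no change
So after all 3 constraints: D(V) = {1,2,4,5,6}

Answer: {1,2,4,5,6}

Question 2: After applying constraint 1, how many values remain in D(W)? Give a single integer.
Constraint 1 (V < W) on D(V)={1,2,4,5,6,8} D(W)={2,3,4,5,7}: V {1,2,4,5,6,8}->{1,2,4,5,6}
So after constraint 1: D(W)={2,3,4,5,7}, size = 5

Answer: 5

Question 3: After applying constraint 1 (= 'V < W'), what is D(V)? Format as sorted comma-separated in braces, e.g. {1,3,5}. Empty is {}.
Answer: {1,2,4,5,6}

Derivation:
Constraint 1 (V < W) on D(V)={1,2,4,5,6,8} D(W)={2,3,4,5,7}: V {1,2,4,5,6,8}->{1,2,4,5,6}
So after constraint 1: D(V) = {1,2,4,5,6}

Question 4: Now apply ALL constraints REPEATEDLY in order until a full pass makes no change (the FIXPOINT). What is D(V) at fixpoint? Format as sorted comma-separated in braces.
Answer: {1,2,4,5,6}

Derivation:
pass 0 (initial): D(V)={1,2,4,5,6,8}
pass 1: V {1,2,4,5,6,8}->{1,2,4,5,6}
pass 2: no change
Fixpoint after 2 passes: D(V) = {1,2,4,5,6}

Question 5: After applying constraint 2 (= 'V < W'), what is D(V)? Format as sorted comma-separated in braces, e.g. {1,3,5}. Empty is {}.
Answer: {1,2,4,5,6}

Derivation:
Constraint 1 (V < W) on D(V)={1,2,4,5,6,8} D(W)={2,3,4,5,7}: V {1,2,4,5,6,8}->{1,2,4,5,6}
Constraint 2 (V < W) on D(V)={1,2,4,5,6} D(W)={2,3,4,5,7}: no change
So after constraint 2: D(V) = {1,2,4,5,6}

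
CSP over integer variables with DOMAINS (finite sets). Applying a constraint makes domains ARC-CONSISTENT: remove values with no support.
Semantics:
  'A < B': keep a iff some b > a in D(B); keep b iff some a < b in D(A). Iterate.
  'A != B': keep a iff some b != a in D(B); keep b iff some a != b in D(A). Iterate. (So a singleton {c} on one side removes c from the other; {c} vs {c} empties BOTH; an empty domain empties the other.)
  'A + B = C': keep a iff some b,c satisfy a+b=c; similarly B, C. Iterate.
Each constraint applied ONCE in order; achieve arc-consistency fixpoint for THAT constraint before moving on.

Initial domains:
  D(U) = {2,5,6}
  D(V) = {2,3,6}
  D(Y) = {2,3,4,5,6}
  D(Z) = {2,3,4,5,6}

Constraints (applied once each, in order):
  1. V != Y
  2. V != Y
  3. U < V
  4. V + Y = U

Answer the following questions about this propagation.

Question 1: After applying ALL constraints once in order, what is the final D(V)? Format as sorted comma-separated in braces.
Constraint 1 (V != Y) on D(V)={2,3,6} D(Y)={2,3,4,5,6}: no change
Constraint 2 (V != Y) on D(V)={2,3,6} D(Y)={2,3,4,5,6}: no change
Constraint 3 (U < V) on D(U)={2,5,6} D(V)={2,3,6}: U {2,5,6}->{2,5}; V {2,3,6}->{3,6}
Constraint 4 (V + Y = U) on D(V)={3,6} D(Y)={2,3,4,5,6} D(U)={2,5}: V {3,6}->{3}; Y {2,3,4,5,6}->{2}; U {2,5}->{5}
So after all 4 constraints: D(V) = {3}

Answer: {3}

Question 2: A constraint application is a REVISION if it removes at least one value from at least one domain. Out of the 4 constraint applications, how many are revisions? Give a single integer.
Answer: 2

Derivation:
Constraint 1 (V != Y) on D(V)={2,3,6} D(Y)={2,3,4,5,6}: no change => not a revision
Constraint 2 (V != Y) on D(V)={2,3,6} D(Y)={2,3,4,5,6}: no change => not a revision
Constraint 3 (U < V) on D(U)={2,5,6} D(V)={2,3,6}: U {2,5,6}->{2,5}; V {2,3,6}->{3,6} => REVISION
Constraint 4 (V + Y = U) on D(V)={3,6} D(Y)={2,3,4,5,6} D(U)={2,5}: V {3,6}->{3}; Y {2,3,4,5,6}->{2}; U {2,5}->{5} => REVISION
Total revisions = 2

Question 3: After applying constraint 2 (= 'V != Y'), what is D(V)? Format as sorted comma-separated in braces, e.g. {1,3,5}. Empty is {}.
Answer: {2,3,6}

Derivation:
Constraint 1 (V != Y) on D(V)={2,3,6} D(Y)={2,3,4,5,6}: no change
Constraint 2 (V != Y) on D(V)={2,3,6} D(Y)={2,3,4,5,6}: no change
So after constraint 2: D(V) = {2,3,6}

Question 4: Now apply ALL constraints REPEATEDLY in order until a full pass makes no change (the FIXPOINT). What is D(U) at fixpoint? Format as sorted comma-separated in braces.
pass 0 (initial): D(U)={2,5,6}
pass 1: U {2,5,6}->{5}; V {2,3,6}->{3}; Y {2,3,4,5,6}->{2}
pass 2: U {5}->{}; V {3}->{}; Y {2}->{}
pass 3: no change
Fixpoint after 3 passes: D(U) = {}

Answer: {}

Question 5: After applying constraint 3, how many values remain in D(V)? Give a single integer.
Answer: 2

Derivation:
Constraint 1 (V != Y) on D(V)={2,3,6} D(Y)={2,3,4,5,6}: no change
Constraint 2 (V != Y) on D(V)={2,3,6} D(Y)={2,3,4,5,6}: no change
Constraint 3 (U < V) on D(U)={2,5,6} D(V)={2,3,6}: U {2,5,6}->{2,5}; V {2,3,6}->{3,6}
So after constraint 3: D(V)={3,6}, size = 2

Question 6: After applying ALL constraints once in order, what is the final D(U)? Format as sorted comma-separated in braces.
Answer: {5}

Derivation:
Constraint 1 (V != Y) on D(V)={2,3,6} D(Y)={2,3,4,5,6}: no change
Constraint 2 (V != Y) on D(V)={2,3,6} D(Y)={2,3,4,5,6}: no change
Constraint 3 (U < V) on D(U)={2,5,6} D(V)={2,3,6}: U {2,5,6}->{2,5}; V {2,3,6}->{3,6}
Constraint 4 (V + Y = U) on D(V)={3,6} D(Y)={2,3,4,5,6} D(U)={2,5}: V {3,6}->{3}; Y {2,3,4,5,6}->{2}; U {2,5}->{5}
So after all 4 constraints: D(U) = {5}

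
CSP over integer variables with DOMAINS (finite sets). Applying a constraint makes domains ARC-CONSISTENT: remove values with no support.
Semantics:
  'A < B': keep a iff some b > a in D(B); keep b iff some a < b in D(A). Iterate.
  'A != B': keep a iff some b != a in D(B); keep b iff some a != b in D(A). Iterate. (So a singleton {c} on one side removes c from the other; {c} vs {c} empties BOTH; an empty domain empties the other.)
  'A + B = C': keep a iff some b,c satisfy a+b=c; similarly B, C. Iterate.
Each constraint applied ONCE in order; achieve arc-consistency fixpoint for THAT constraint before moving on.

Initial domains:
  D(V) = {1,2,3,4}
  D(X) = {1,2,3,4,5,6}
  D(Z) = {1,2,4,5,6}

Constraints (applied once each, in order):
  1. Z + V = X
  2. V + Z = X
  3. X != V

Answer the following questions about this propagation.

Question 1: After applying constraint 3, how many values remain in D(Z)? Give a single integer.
Answer: 4

Derivation:
Constraint 1 (Z + V = X) on D(Z)={1,2,4,5,6} D(V)={1,2,3,4} D(X)={1,2,3,4,5,6}: Z {1,2,4,5,6}->{1,2,4,5}; X {1,2,3,4,5,6}->{2,3,4,5,6}
Constraint 2 (V + Z = X) on D(V)={1,2,3,4} D(Z)={1,2,4,5} D(X)={2,3,4,5,6}: no change
Constraint 3 (X != V) on D(X)={2,3,4,5,6} D(V)={1,2,3,4}: no change
So after constraint 3: D(Z)={1,2,4,5}, size = 4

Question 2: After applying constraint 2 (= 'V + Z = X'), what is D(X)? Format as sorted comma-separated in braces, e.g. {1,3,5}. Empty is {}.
Constraint 1 (Z + V = X) on D(Z)={1,2,4,5,6} D(V)={1,2,3,4} D(X)={1,2,3,4,5,6}: Z {1,2,4,5,6}->{1,2,4,5}; X {1,2,3,4,5,6}->{2,3,4,5,6}
Constraint 2 (V + Z = X) on D(V)={1,2,3,4} D(Z)={1,2,4,5} D(X)={2,3,4,5,6}: no change
So after constraint 2: D(X) = {2,3,4,5,6}

Answer: {2,3,4,5,6}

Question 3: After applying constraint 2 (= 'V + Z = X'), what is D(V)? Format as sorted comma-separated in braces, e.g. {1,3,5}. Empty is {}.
Constraint 1 (Z + V = X) on D(Z)={1,2,4,5,6} D(V)={1,2,3,4} D(X)={1,2,3,4,5,6}: Z {1,2,4,5,6}->{1,2,4,5}; X {1,2,3,4,5,6}->{2,3,4,5,6}
Constraint 2 (V + Z = X) on D(V)={1,2,3,4} D(Z)={1,2,4,5} D(X)={2,3,4,5,6}: no change
So after constraint 2: D(V) = {1,2,3,4}

Answer: {1,2,3,4}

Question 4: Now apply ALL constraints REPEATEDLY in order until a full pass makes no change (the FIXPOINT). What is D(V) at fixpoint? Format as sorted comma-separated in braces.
pass 0 (initial): D(V)={1,2,3,4}
pass 1: X {1,2,3,4,5,6}->{2,3,4,5,6}; Z {1,2,4,5,6}->{1,2,4,5}
pass 2: no change
Fixpoint after 2 passes: D(V) = {1,2,3,4}

Answer: {1,2,3,4}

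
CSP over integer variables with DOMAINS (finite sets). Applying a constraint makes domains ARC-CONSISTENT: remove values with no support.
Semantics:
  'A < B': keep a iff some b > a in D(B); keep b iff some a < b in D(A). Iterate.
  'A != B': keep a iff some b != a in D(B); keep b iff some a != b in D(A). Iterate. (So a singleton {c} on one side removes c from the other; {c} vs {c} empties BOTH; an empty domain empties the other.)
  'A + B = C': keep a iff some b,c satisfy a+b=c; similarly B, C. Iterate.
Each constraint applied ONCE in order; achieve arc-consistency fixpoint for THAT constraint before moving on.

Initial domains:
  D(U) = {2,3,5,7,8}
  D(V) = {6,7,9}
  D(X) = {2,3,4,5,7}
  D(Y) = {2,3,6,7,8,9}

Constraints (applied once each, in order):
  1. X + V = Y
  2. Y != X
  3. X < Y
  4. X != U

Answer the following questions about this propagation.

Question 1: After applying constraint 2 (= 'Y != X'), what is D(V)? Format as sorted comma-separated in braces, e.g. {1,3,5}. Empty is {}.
Answer: {6,7}

Derivation:
Constraint 1 (X + V = Y) on D(X)={2,3,4,5,7} D(V)={6,7,9} D(Y)={2,3,6,7,8,9}: X {2,3,4,5,7}->{2,3}; V {6,7,9}->{6,7}; Y {2,3,6,7,8,9}->{8,9}
Constraint 2 (Y != X) on D(Y)={8,9} D(X)={2,3}: no change
So after constraint 2: D(V) = {6,7}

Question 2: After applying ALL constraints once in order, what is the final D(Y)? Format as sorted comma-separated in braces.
Answer: {8,9}

Derivation:
Constraint 1 (X + V = Y) on D(X)={2,3,4,5,7} D(V)={6,7,9} D(Y)={2,3,6,7,8,9}: X {2,3,4,5,7}->{2,3}; V {6,7,9}->{6,7}; Y {2,3,6,7,8,9}->{8,9}
Constraint 2 (Y != X) on D(Y)={8,9} D(X)={2,3}: no change
Constraint 3 (X < Y) on D(X)={2,3} D(Y)={8,9}: no change
Constraint 4 (X != U) on D(X)={2,3} D(U)={2,3,5,7,8}: no change
So after all 4 constraints: D(Y) = {8,9}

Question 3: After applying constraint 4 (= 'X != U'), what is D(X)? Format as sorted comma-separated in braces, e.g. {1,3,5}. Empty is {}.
Constraint 1 (X + V = Y) on D(X)={2,3,4,5,7} D(V)={6,7,9} D(Y)={2,3,6,7,8,9}: X {2,3,4,5,7}->{2,3}; V {6,7,9}->{6,7}; Y {2,3,6,7,8,9}->{8,9}
Constraint 2 (Y != X) on D(Y)={8,9} D(X)={2,3}: no change
Constraint 3 (X < Y) on D(X)={2,3} D(Y)={8,9}: no change
Constraint 4 (X != U) on D(X)={2,3} D(U)={2,3,5,7,8}: no change
So after constraint 4: D(X) = {2,3}

Answer: {2,3}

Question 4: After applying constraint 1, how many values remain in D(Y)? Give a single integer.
Answer: 2

Derivation:
Constraint 1 (X + V = Y) on D(X)={2,3,4,5,7} D(V)={6,7,9} D(Y)={2,3,6,7,8,9}: X {2,3,4,5,7}->{2,3}; V {6,7,9}->{6,7}; Y {2,3,6,7,8,9}->{8,9}
So after constraint 1: D(Y)={8,9}, size = 2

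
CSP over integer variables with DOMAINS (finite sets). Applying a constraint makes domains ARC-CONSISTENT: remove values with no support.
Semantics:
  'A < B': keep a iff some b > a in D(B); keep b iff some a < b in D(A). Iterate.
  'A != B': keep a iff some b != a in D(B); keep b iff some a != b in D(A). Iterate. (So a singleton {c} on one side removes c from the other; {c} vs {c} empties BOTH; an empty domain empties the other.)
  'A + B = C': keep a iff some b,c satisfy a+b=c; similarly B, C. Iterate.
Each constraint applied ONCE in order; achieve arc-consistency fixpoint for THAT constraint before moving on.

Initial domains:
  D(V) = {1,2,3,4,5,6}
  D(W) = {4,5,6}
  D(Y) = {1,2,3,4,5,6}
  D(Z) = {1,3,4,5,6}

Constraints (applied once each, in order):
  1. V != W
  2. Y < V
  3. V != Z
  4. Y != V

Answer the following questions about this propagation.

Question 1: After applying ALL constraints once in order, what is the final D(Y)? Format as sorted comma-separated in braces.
Answer: {1,2,3,4,5}

Derivation:
Constraint 1 (V != W) on D(V)={1,2,3,4,5,6} D(W)={4,5,6}: no change
Constraint 2 (Y < V) on D(Y)={1,2,3,4,5,6} D(V)={1,2,3,4,5,6}: Y {1,2,3,4,5,6}->{1,2,3,4,5}; V {1,2,3,4,5,6}->{2,3,4,5,6}
Constraint 3 (V != Z) on D(V)={2,3,4,5,6} D(Z)={1,3,4,5,6}: no change
Constraint 4 (Y != V) on D(Y)={1,2,3,4,5} D(V)={2,3,4,5,6}: no change
So after all 4 constraints: D(Y) = {1,2,3,4,5}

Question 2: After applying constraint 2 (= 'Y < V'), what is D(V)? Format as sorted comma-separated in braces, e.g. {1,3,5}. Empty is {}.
Constraint 1 (V != W) on D(V)={1,2,3,4,5,6} D(W)={4,5,6}: no change
Constraint 2 (Y < V) on D(Y)={1,2,3,4,5,6} D(V)={1,2,3,4,5,6}: Y {1,2,3,4,5,6}->{1,2,3,4,5}; V {1,2,3,4,5,6}->{2,3,4,5,6}
So after constraint 2: D(V) = {2,3,4,5,6}

Answer: {2,3,4,5,6}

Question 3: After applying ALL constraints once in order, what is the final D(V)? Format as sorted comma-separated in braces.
Answer: {2,3,4,5,6}

Derivation:
Constraint 1 (V != W) on D(V)={1,2,3,4,5,6} D(W)={4,5,6}: no change
Constraint 2 (Y < V) on D(Y)={1,2,3,4,5,6} D(V)={1,2,3,4,5,6}: Y {1,2,3,4,5,6}->{1,2,3,4,5}; V {1,2,3,4,5,6}->{2,3,4,5,6}
Constraint 3 (V != Z) on D(V)={2,3,4,5,6} D(Z)={1,3,4,5,6}: no change
Constraint 4 (Y != V) on D(Y)={1,2,3,4,5} D(V)={2,3,4,5,6}: no change
So after all 4 constraints: D(V) = {2,3,4,5,6}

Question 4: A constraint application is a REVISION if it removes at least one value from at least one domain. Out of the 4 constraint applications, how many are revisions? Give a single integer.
Constraint 1 (V != W) on D(V)={1,2,3,4,5,6} D(W)={4,5,6}: no change => not a revision
Constraint 2 (Y < V) on D(Y)={1,2,3,4,5,6} D(V)={1,2,3,4,5,6}: Y {1,2,3,4,5,6}->{1,2,3,4,5}; V {1,2,3,4,5,6}->{2,3,4,5,6} => REVISION
Constraint 3 (V != Z) on D(V)={2,3,4,5,6} D(Z)={1,3,4,5,6}: no change => not a revision
Constraint 4 (Y != V) on D(Y)={1,2,3,4,5} D(V)={2,3,4,5,6}: no change => not a revision
Total revisions = 1

Answer: 1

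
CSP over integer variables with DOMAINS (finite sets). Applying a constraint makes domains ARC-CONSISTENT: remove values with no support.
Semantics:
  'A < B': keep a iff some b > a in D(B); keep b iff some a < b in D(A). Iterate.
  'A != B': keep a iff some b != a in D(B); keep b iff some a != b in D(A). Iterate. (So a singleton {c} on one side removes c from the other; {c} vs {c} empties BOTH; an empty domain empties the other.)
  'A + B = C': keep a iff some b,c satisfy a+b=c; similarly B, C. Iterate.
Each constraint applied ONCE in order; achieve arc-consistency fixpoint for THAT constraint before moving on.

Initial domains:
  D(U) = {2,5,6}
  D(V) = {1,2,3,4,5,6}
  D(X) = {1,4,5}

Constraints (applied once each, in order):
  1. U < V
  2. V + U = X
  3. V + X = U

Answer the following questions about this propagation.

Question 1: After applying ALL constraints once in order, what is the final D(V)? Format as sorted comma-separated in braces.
Answer: {}

Derivation:
Constraint 1 (U < V) on D(U)={2,5,6} D(V)={1,2,3,4,5,6}: U {2,5,6}->{2,5}; V {1,2,3,4,5,6}->{3,4,5,6}
Constraint 2 (V + U = X) on D(V)={3,4,5,6} D(U)={2,5} D(X)={1,4,5}: V {3,4,5,6}->{3}; U {2,5}->{2}; X {1,4,5}->{5}
Constraint 3 (V + X = U) on D(V)={3} D(X)={5} D(U)={2}: V {3}->{}; X {5}->{}; U {2}->{}
So after all 3 constraints: D(V) = {}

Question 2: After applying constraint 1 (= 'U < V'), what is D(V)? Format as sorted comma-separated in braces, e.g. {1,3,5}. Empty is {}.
Answer: {3,4,5,6}

Derivation:
Constraint 1 (U < V) on D(U)={2,5,6} D(V)={1,2,3,4,5,6}: U {2,5,6}->{2,5}; V {1,2,3,4,5,6}->{3,4,5,6}
So after constraint 1: D(V) = {3,4,5,6}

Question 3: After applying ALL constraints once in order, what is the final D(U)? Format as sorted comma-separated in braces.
Answer: {}

Derivation:
Constraint 1 (U < V) on D(U)={2,5,6} D(V)={1,2,3,4,5,6}: U {2,5,6}->{2,5}; V {1,2,3,4,5,6}->{3,4,5,6}
Constraint 2 (V + U = X) on D(V)={3,4,5,6} D(U)={2,5} D(X)={1,4,5}: V {3,4,5,6}->{3}; U {2,5}->{2}; X {1,4,5}->{5}
Constraint 3 (V + X = U) on D(V)={3} D(X)={5} D(U)={2}: V {3}->{}; X {5}->{}; U {2}->{}
So after all 3 constraints: D(U) = {}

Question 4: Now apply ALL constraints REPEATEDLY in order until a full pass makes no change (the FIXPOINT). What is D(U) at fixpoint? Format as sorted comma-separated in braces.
Answer: {}

Derivation:
pass 0 (initial): D(U)={2,5,6}
pass 1: U {2,5,6}->{}; V {1,2,3,4,5,6}->{}; X {1,4,5}->{}
pass 2: no change
Fixpoint after 2 passes: D(U) = {}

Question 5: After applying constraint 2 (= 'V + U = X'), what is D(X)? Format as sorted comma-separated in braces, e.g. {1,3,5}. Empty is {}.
Answer: {5}

Derivation:
Constraint 1 (U < V) on D(U)={2,5,6} D(V)={1,2,3,4,5,6}: U {2,5,6}->{2,5}; V {1,2,3,4,5,6}->{3,4,5,6}
Constraint 2 (V + U = X) on D(V)={3,4,5,6} D(U)={2,5} D(X)={1,4,5}: V {3,4,5,6}->{3}; U {2,5}->{2}; X {1,4,5}->{5}
So after constraint 2: D(X) = {5}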